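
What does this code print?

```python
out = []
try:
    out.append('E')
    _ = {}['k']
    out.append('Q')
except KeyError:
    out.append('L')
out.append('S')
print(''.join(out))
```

Execution trace: 'E' (try body) → 'L' (except KeyError) → 'S' (after the try/except). Output: ELS

Answer: ELS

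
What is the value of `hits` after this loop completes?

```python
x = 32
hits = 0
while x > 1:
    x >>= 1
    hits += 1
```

Count right shifts until 1
`hits` takes the values: 0 → 1 → 2 → 3 → 4 → 5

Answer: 5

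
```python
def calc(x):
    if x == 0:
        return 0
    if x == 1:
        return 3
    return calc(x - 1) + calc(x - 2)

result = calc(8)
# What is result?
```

Build up from base cases: calc(0)=0, calc(1)=3, calc(2)=3, calc(3)=6, calc(4)=9, calc(5)=15, calc(6)=24, ..., calc(8)=63

Answer: 63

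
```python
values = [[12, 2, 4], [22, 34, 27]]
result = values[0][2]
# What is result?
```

Trace:
`values = [[12, 2, 4], [22, 34, 27]]` → values = [[12, 2, 4], [22, 34, 27]]
`result = values[0][2]` → result = 4
So result = 4

Answer: 4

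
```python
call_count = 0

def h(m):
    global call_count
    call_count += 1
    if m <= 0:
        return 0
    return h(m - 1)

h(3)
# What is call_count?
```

Linear recursion stepping by 1: 4 calls from m=3 down to ≤0.

Answer: 4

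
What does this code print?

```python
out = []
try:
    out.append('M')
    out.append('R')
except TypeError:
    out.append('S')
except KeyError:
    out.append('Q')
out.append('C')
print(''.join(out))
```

Execution trace: 'M' (try body) → 'R' (try body, no exception) → 'C' (after the try/except). Output: MRC

Answer: MRC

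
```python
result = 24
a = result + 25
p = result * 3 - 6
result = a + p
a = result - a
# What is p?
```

Trace:
`result = 24` → result = 24
`a = result + 25` → a = 49
`p = result * 3 - 6` → p = 66
`result = a + p` → result = 115
`a = result - a` → a = 66
So p = 66

Answer: 66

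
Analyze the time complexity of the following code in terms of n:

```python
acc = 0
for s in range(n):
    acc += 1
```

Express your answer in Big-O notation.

Each loop level contributes: n. Multiplying the contributions gives O(n).

Answer: O(n)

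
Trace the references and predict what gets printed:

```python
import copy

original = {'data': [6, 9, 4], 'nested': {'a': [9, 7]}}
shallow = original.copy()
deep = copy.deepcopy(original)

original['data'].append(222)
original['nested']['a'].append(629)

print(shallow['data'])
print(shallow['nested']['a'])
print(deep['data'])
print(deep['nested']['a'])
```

Key concept: comparing shallow vs deep copy.
Step by step:
`original = {'data': [6, 9, 4], 'nested': {'a': [9, 7]}}` → original = {'data': [6, 9, 4], 'nested': {'a': [9, 7]}}
`shallow = original.copy()` → shallow = {'data': [6, 9, 4], 'nested': {'a': [9, 7]}}
`deep = copy.deepcopy(original)` → deep = {'data': [6, 9, 4], 'nested': {'a': [9, 7]}}
`original['data'].append(222)` → original = {'data': [6, 9, 4, 222], 'nested': {'a': [9, 7]}}; shallow = {'data': [6, 9, 4, 222], 'nested': {'a': [9, 7]}}
`original['nested']['a'].append(629)` → original = {'data': [6, 9, 4, 222], 'nested': {'a': [9, 7, 629]}}; shallow = {'data': [6, 9, 4, 222], 'nested': {'a': [9, 7, 629]}}
`print(shallow['data'])` → prints [6, 9, 4, 222]
`print(shallow['nested']['a'])` → prints [9, 7, 629]
`print(deep['data'])` → prints [6, 9, 4]
`print(deep['nested']['a'])` → prints [9, 7]

Answer:
[6, 9, 4, 222]
[9, 7, 629]
[6, 9, 4]
[9, 7]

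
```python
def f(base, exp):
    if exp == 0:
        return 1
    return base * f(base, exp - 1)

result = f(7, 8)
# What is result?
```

f(7, 8) = 7 * 7 * 7 * 7 * 7 * 7 * 7 * 7 = 5764801

Answer: 5764801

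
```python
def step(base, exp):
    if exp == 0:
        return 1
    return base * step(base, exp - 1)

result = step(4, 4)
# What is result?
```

step(4, 4) = 4 * 4 * 4 * 4 = 256

Answer: 256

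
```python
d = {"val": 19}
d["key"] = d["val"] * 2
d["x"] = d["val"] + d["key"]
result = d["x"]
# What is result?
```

Trace:
`d = {"val": 19}` → d = {'val': 19}
`d["key"] = d["val"] * 2` → d = {'val': 19, 'key': 38}
`d["x"] = d["val"] + d["key"]` → d = {'val': 19, 'key': 38, 'x': 57}
`result = d["x"]` → result = 57
So result = 57

Answer: 57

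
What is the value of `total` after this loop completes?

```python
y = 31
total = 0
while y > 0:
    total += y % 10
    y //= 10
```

Sum digits of 31
`total` takes the values: 0 → 1 → 4

Answer: 4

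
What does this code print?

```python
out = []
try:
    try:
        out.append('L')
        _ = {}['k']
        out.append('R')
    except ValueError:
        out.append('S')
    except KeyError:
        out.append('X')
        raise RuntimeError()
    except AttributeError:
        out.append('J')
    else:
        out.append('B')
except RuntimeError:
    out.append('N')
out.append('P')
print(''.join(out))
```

Execution trace: 'L' (inner try body) → 'X' (inner except KeyError) → 'N' (outer except RuntimeError) → 'P' (after the try/except). Output: LXNP

Answer: LXNP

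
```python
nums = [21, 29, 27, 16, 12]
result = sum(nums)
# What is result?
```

Trace:
`nums = [21, 29, 27, 16, 12]` → nums = [21, 29, 27, 16, 12]
`result = sum(nums)` → result = 105
So result = 105

Answer: 105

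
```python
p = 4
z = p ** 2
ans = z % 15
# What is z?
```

Trace:
`p = 4` → p = 4
`z = p ** 2` → z = 16
`ans = z % 15` → ans = 1
So z = 16

Answer: 16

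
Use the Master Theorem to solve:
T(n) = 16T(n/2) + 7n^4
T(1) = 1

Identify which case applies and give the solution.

a=16, b=2, f(n)=7n^4. log_2(16) = 4. Since c=4 = 4, Case 2 applies: T(n) = Θ(n^log_b(a) · log n) = O(n^4 log n).

Answer: O(n^4 log n) - Case 2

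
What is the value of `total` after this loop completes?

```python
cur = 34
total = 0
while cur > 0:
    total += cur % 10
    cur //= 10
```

Sum digits of 34
`total` takes the values: 0 → 4 → 7

Answer: 7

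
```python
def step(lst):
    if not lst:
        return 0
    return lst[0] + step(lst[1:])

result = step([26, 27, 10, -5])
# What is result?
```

26 + 27 + 10 + (-5) + 0 = 58

Answer: 58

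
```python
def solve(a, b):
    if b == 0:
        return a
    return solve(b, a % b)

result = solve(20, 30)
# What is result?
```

solve(20, 30) -> solve(30, 20) -> solve(20, 10) -> solve(10, 0) -> 10

Answer: 10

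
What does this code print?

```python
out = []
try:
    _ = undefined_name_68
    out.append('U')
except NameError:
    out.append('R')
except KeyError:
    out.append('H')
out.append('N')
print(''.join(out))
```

Execution trace: 'R' (except NameError) → 'N' (after the try/except). Output: RN

Answer: RN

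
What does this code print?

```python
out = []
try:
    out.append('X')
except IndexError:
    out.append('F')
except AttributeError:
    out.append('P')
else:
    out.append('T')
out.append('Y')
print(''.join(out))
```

Execution trace: 'X' (try body, no exception) → 'T' (else) → 'Y' (after the try/except). Output: XTY

Answer: XTY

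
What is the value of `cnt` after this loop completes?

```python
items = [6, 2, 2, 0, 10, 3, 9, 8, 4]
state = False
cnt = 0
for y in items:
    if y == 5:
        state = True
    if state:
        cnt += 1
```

Count elements after first 5 in [6, 2, 2, 0, 10, 3, 9, 8, 4]
`cnt` takes the values: 0

Answer: 0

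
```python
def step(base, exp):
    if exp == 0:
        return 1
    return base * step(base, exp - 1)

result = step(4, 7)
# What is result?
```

step(4, 7) = 4 * 4 * 4 * 4 * 4 * 4 * 4 = 16384

Answer: 16384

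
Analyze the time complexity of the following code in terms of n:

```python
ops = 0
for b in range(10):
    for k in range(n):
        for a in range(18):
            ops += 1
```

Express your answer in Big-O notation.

Each loop level contributes: 1 × n × 1. Multiplying the contributions gives O(n).

Answer: O(n)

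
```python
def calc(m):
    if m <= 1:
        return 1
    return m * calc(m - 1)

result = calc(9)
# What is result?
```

calc(9) = 9 * 8 * 7 * 6 * 5 * 4 * 3 * 2 * 1 = 362880

Answer: 362880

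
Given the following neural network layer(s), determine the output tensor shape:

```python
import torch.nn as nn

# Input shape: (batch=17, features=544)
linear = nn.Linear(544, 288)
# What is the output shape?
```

Input: (17, 544) -> Output: (17, 288)

Answer: (17, 288)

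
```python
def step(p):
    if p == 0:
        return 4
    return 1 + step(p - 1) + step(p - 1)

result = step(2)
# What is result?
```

step(p) = 1 + 2·step(p-1), step(0)=4. Closed form: (4+1)·2^2 - 1 = 19.

Answer: 19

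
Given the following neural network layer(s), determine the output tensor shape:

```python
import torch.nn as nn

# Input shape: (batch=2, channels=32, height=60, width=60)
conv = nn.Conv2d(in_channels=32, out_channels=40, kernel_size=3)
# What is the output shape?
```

Input: (2, 32, 60, 60) -> Output: (2, 40, 58, 58)

Answer: (2, 40, 58, 58)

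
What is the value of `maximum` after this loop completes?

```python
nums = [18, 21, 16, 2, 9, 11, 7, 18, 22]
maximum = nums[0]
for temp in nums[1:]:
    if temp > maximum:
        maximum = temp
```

Maximum of [18, 21, 16, 2, 9, 11, 7, 18, 22]
`maximum` takes the values: 18 → 21 → 22

Answer: 22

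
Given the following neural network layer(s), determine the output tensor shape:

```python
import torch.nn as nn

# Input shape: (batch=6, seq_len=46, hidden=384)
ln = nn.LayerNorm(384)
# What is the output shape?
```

Input: (6, 46, 384) -> Output: (6, 46, 384)

Answer: (6, 46, 384)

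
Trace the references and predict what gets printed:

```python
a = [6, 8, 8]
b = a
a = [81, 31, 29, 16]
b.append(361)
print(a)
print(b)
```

Key concept: rebinding vs mutation: a is rebound to a new list, b still points at the original.
Step by step:
`a = [6, 8, 8]` → a = [6, 8, 8]
`b = a` → b = [6, 8, 8] (same object as a)
`a = [81, 31, 29, 16]` → a = [81, 31, 29, 16]
`b.append(361)` → b = [6, 8, 8, 361]
`print(a)` → prints [81, 31, 29, 16]
`print(b)` → prints [6, 8, 8, 361]

Answer:
[81, 31, 29, 16]
[6, 8, 8, 361]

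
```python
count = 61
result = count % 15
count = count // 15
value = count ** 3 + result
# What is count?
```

Trace:
`count = 61` → count = 61
`result = count % 15` → result = 1
`count = count // 15` → count = 4
`value = count ** 3 + result` → value = 65
So count = 4

Answer: 4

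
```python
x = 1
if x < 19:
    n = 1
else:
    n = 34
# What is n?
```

Trace:
`x = 1` → x = 1
`if x < 19: ...` → x < 19 is True → n = 1
So n = 1

Answer: 1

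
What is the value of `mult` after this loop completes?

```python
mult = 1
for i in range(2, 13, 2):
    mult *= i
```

Product of even numbers 2 to 12
`mult` takes the values: 1 → 2 → 8 → 48 → 384 → 3840 → 46080

Answer: 46080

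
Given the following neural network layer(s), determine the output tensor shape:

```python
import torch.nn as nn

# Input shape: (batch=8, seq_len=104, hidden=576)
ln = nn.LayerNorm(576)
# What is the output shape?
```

Input: (8, 104, 576) -> Output: (8, 104, 576)

Answer: (8, 104, 576)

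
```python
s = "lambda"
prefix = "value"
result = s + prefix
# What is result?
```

Trace:
`s = "lambda"` → s = 'lambda'
`prefix = "value"` → prefix = 'value'
`result = s + prefix` → result = 'lambdavalue'
So result = 'lambdavalue'

Answer: 'lambdavalue'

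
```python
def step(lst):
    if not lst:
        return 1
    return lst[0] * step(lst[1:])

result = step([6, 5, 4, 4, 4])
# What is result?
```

Product over [6, 5, 4, 4, 4] = 6 * 5 * 4 * 4 * 4 = 1920

Answer: 1920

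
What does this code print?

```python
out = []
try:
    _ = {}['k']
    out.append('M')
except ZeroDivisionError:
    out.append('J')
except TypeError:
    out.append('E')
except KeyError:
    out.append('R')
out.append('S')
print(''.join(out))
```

Execution trace: 'R' (except KeyError) → 'S' (after the try/except). Output: RS

Answer: RS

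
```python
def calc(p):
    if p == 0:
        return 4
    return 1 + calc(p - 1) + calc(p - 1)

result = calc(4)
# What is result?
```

calc(p) = 1 + 2·calc(p-1), calc(0)=4. Closed form: (4+1)·2^4 - 1 = 79.

Answer: 79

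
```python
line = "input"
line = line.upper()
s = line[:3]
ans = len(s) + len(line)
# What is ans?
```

Trace:
`line = "input"` → line = 'input'
`line = line.upper()` → line = 'INPUT'
`s = line[:3]` → s = 'INP'
`ans = len(s) + len(line)` → ans = 8
So ans = 8

Answer: 8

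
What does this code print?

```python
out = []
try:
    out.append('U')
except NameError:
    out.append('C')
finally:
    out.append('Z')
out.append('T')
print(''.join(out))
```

Execution trace: 'U' (try body, no exception) → 'Z' (finally) → 'T' (after the try/except). Output: UZT

Answer: UZT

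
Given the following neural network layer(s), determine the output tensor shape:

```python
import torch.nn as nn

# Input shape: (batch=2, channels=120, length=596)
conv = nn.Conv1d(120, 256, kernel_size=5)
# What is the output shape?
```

Input: (2, 120, 596) -> Output: (2, 256, 592)

Answer: (2, 256, 592)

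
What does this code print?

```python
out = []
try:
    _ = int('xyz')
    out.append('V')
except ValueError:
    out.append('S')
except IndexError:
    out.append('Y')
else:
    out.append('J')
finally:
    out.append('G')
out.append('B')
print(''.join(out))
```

Execution trace: 'S' (except ValueError) → 'G' (finally) → 'B' (after the try/except). Output: SGB

Answer: SGB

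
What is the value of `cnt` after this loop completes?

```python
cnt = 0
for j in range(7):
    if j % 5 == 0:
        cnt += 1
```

Count numbers divisible by 5 in range(7)
`cnt` takes the values: 0 → 1 → 2

Answer: 2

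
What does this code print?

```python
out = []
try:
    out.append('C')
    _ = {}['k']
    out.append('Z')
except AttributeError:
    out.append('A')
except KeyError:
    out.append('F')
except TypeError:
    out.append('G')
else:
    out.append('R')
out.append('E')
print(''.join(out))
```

Execution trace: 'C' (try body) → 'F' (except KeyError) → 'E' (after the try/except). Output: CFE

Answer: CFE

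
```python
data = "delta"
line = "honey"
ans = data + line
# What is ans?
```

Trace:
`data = "delta"` → data = 'delta'
`line = "honey"` → line = 'honey'
`ans = data + line` → ans = 'deltahoney'
So ans = 'deltahoney'

Answer: 'deltahoney'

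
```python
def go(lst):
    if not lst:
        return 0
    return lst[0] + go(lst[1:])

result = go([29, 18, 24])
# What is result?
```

29 + 18 + 24 + 0 = 71

Answer: 71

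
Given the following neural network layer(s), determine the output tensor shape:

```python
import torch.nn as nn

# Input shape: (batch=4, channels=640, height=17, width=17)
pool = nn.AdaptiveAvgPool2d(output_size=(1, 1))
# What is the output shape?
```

Input: (4, 640, 17, 17) -> Output: (4, 640, 1, 1)

Answer: (4, 640, 1, 1)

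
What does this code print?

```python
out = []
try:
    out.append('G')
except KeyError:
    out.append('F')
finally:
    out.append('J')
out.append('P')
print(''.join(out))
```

Execution trace: 'G' (try body, no exception) → 'J' (finally) → 'P' (after the try/except). Output: GJP

Answer: GJP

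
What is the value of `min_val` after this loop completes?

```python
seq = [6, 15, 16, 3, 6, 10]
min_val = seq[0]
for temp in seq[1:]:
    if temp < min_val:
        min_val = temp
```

Minimum of [6, 15, 16, 3, 6, 10]
`min_val` takes the values: 6 → 3

Answer: 3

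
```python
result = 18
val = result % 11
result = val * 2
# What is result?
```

Trace:
`result = 18` → result = 18
`val = result % 11` → val = 7
`result = val * 2` → result = 14
So result = 14

Answer: 14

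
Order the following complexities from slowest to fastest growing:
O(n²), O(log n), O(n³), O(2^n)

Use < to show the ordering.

Ordered by growth rate: O(log n) < O(n²) < O(n³) < O(2^n)

Answer: O(log n) < O(n²) < O(n³) < O(2^n)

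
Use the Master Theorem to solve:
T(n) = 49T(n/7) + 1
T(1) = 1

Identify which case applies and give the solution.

a=49, b=7, f(n)=1. log_7(49) = 2. Since c=0 < 2, Case 1 applies: T(n) = Θ(n^log_b(a)) = O(n^2).

Answer: O(n^2) - Case 1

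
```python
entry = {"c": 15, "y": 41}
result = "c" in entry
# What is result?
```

Trace:
`entry = {"c": 15, "y": 41}` → entry = {'c': 15, 'y': 41}
`result = "c" in entry` → result = True
So result = True

Answer: True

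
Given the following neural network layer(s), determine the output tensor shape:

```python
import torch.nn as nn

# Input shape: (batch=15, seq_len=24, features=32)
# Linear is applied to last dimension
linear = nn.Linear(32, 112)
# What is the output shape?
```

Input: (15, 24, 32) -> Output: (15, 24, 112)

Answer: (15, 24, 112)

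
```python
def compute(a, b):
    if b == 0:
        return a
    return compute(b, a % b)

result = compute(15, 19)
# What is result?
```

compute(15, 19) -> compute(19, 15) -> compute(15, 4) -> compute(4, 3) -> compute(3, 1) -> compute(1, 0) -> 1

Answer: 1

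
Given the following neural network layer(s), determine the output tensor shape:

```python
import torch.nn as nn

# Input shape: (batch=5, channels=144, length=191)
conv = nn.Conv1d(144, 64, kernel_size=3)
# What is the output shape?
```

Input: (5, 144, 191) -> Output: (5, 64, 189)

Answer: (5, 64, 189)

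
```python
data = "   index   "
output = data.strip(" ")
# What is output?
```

Trace:
`data = "   index   "` → data = '   index   '
`output = data.strip(" ")` → output = 'index'
So output = 'index'

Answer: 'index'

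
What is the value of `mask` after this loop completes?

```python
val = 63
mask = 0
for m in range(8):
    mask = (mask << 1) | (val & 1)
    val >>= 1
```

Reverse lowest 8 bits of 63
`mask` takes the values: 0 → 1 → 3 → 7 → 15 → 31 → 63 → 126 → 252

Answer: 252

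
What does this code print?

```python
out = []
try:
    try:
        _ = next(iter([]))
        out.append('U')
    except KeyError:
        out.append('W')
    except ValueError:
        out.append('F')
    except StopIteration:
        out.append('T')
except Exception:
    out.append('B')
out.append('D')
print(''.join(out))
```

Execution trace: 'T' (inner except StopIteration) → 'D' (after the try/except). Output: TD

Answer: TD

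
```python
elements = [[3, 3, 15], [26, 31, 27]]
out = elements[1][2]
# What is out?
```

Trace:
`elements = [[3, 3, 15], [26, 31, 27]]` → elements = [[3, 3, 15], [26, 31, 27]]
`out = elements[1][2]` → out = 27
So out = 27

Answer: 27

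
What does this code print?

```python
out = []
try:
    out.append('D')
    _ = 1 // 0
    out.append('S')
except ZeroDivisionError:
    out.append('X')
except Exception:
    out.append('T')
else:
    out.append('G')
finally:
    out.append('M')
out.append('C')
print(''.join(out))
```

Execution trace: 'D' (try body) → 'X' (except ZeroDivisionError) → 'M' (finally) → 'C' (after the try/except). Output: DXMC

Answer: DXMC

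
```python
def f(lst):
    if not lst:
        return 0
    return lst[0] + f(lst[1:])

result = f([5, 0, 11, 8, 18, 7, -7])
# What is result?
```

5 + 0 + 11 + 8 + 18 + 7 + (-7) + 0 = 42

Answer: 42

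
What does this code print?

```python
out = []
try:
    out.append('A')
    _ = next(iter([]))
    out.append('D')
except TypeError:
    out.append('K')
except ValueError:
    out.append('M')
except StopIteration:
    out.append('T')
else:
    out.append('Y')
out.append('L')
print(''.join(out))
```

Execution trace: 'A' (try body) → 'T' (except StopIteration) → 'L' (after the try/except). Output: ATL

Answer: ATL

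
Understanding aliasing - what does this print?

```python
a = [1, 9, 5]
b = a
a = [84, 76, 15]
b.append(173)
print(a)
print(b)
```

Key concept: rebinding vs mutation: a is rebound to a new list, b still points at the original.
Step by step:
`a = [1, 9, 5]` → a = [1, 9, 5]
`b = a` → b = [1, 9, 5] (same object as a)
`a = [84, 76, 15]` → a = [84, 76, 15]
`b.append(173)` → b = [1, 9, 5, 173]
`print(a)` → prints [84, 76, 15]
`print(b)` → prints [1, 9, 5, 173]

Answer:
[84, 76, 15]
[1, 9, 5, 173]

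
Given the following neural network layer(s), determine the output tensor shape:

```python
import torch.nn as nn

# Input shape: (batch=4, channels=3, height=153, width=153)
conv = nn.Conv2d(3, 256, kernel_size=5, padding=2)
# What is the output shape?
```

Input: (4, 3, 153, 153) -> Output: (4, 256, 153, 153)

Answer: (4, 256, 153, 153)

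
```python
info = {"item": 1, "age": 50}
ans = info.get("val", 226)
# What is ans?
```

Trace:
`info = {"item": 1, "age": 50}` → info = {'item': 1, 'age': 50}
`ans = info.get("val", 226)` → ans = 226
So ans = 226

Answer: 226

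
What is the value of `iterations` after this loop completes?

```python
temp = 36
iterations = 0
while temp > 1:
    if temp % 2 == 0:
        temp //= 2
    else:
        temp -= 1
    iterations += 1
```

Steps to reduce 36 to 1
`iterations` takes the values: 0 → 1 → 2 → 3 → 4 → 5 → 6

Answer: 6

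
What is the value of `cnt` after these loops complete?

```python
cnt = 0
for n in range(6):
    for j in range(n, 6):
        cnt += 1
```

Upper triangle: 6 + 5 + ... + 1
`cnt` takes the values: 0 → 1 → 2 → 3 → 4 → 5 → 6 → 7 → 8 → 9 → 10 → 11 → 12 → 13 → 14 → 15 → 16 → 17 → 18 → 19 → 20 → 21

Answer: 21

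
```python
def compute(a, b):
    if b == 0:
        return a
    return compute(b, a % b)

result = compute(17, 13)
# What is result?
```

compute(17, 13) -> compute(13, 4) -> compute(4, 1) -> compute(1, 0) -> 1

Answer: 1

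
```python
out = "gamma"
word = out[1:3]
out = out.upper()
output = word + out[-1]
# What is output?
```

Trace:
`out = "gamma"` → out = 'gamma'
`word = out[1:3]` → word = 'am'
`out = out.upper()` → out = 'GAMMA'
`output = word + out[-1]` → output = 'amA'
So output = 'amA'

Answer: 'amA'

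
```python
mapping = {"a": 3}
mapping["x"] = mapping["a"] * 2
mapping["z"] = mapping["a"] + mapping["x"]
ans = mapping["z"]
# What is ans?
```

Trace:
`mapping = {"a": 3}` → mapping = {'a': 3}
`mapping["x"] = mapping["a"] * 2` → mapping = {'a': 3, 'x': 6}
`mapping["z"] = mapping["a"] + mapping["x"]` → mapping = {'a': 3, 'x': 6, 'z': 9}
`ans = mapping["z"]` → ans = 9
So ans = 9

Answer: 9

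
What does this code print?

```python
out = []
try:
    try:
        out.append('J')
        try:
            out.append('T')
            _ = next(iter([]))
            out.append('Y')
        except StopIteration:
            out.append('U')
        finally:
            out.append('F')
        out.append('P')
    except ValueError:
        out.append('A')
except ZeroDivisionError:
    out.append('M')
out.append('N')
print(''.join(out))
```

Execution trace: 'J' (try body) → 'T' (inner try body) → 'U' (inner except StopIteration) → 'F' (inner finally) → 'P' (try body, no exception) → 'N' (after the try/except). Output: JTUFPN

Answer: JTUFPN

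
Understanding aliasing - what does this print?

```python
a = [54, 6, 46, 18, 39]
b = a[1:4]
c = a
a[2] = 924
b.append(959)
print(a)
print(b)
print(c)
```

Key concept: slice vs alias.
Step by step:
`a = [54, 6, 46, 18, 39]` → a = [54, 6, 46, 18, 39]
`b = a[1:4]` → b = [6, 46, 18]
`c = a` → c = [54, 6, 46, 18, 39] (same object as a)
`a[2] = 924` → a = [54, 6, 924, 18, 39] (same object as c); c = [54, 6, 924, 18, 39] (same object as a)
`b.append(959)` → b = [6, 46, 18, 959]
`print(a)` → prints [54, 6, 924, 18, 39]
`print(b)` → prints [6, 46, 18, 959]
`print(c)` → prints [54, 6, 924, 18, 39]

Answer:
[54, 6, 924, 18, 39]
[6, 46, 18, 959]
[54, 6, 924, 18, 39]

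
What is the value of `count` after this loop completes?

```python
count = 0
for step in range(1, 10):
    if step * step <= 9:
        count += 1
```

Count numbers where step² ≤ 9
`count` takes the values: 0 → 1 → 2 → 3

Answer: 3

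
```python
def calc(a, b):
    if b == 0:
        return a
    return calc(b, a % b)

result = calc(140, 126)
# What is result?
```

calc(140, 126) -> calc(126, 14) -> calc(14, 0) -> 14

Answer: 14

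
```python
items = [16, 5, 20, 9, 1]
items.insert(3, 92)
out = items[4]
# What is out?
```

Trace:
`items = [16, 5, 20, 9, 1]` → items = [16, 5, 20, 9, 1]
`items.insert(3, 92)` → items = [16, 5, 20, 92, 9, 1]
`out = items[4]` → out = 9
So out = 9

Answer: 9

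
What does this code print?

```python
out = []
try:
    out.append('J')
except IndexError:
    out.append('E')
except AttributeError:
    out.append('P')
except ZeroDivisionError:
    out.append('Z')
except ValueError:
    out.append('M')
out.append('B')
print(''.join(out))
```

Execution trace: 'J' (try body, no exception) → 'B' (after the try/except). Output: JB

Answer: JB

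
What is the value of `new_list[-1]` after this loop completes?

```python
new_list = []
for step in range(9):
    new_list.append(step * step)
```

Last element of squares 0 to 8
`new_list` takes the values: [] → [0] → [0, 1] → [0, 1, 4] → [0, 1, 4, 9] → [0, 1, 4, 9, 16] → [0, 1, 4, 9, 16, 25] → [0, 1, 4, 9, 16, 25, 36] → [0, 1, 4, 9, 16, 25, 36, 49] → [0, 1, 4, 9, 16, 25, 36, 49, 64]
So `new_list[-1]` = 64

Answer: 64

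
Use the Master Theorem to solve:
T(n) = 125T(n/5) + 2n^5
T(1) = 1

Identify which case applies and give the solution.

a=125, b=5, f(n)=2n^5. log_5(125) = 3. Since c=5 > 3 and the regularity condition holds (125(n/5)^5 = (125/5^5)n^5 with 125/5^5 < 1), Case 3 applies: T(n) = Θ(f(n)) = O(n^5).

Answer: O(n^5) - Case 3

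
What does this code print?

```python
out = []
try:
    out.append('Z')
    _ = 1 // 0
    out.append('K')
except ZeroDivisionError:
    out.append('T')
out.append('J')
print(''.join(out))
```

Execution trace: 'Z' (try body) → 'T' (except ZeroDivisionError) → 'J' (after the try/except). Output: ZTJ

Answer: ZTJ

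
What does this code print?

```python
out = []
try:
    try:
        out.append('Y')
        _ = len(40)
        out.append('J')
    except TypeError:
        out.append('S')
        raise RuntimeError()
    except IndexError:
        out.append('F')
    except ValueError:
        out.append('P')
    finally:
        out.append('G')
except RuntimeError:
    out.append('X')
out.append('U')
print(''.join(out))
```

Execution trace: 'Y' (inner try body) → 'S' (inner except TypeError) → 'G' (inner finally) → 'X' (outer except RuntimeError) → 'U' (after the try/except). Output: YSGXU

Answer: YSGXU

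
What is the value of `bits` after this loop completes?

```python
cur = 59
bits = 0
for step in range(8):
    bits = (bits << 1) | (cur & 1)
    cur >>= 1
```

Reverse lowest 8 bits of 59
`bits` takes the values: 0 → 1 → 3 → 6 → 13 → 27 → 55 → 110 → 220

Answer: 220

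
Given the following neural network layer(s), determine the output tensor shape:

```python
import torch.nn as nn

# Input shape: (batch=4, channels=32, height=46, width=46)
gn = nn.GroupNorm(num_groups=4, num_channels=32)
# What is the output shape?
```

Input: (4, 32, 46, 46) -> Output: (4, 32, 46, 46)

Answer: (4, 32, 46, 46)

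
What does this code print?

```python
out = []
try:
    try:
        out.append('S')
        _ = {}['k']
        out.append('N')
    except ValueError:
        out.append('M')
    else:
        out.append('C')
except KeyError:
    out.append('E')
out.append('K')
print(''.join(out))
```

Execution trace: 'S' (try body) → 'E' (outer except KeyError) → 'K' (after the try/except). Output: SEK

Answer: SEK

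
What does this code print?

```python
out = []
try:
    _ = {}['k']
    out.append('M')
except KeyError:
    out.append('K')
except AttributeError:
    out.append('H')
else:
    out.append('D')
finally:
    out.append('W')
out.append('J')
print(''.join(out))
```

Execution trace: 'K' (except KeyError) → 'W' (finally) → 'J' (after the try/except). Output: KWJ

Answer: KWJ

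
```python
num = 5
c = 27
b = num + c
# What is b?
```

Trace:
`num = 5` → num = 5
`c = 27` → c = 27
`b = num + c` → b = 32
So b = 32

Answer: 32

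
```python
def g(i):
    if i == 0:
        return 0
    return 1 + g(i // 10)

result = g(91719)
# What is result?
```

Count of digits of 91719: 5

Answer: 5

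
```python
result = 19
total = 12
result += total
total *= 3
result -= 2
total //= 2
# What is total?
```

Trace:
`result = 19` → result = 19
`total = 12` → total = 12
`result += total` → result = 31
`total *= 3` → total = 36
`result -= 2` → result = 29
`total //= 2` → total = 18
So total = 18

Answer: 18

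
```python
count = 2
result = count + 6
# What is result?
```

Trace:
`count = 2` → count = 2
`result = count + 6` → result = 8
So result = 8

Answer: 8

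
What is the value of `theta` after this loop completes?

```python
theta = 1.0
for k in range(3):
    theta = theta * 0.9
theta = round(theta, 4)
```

Exponential decay: 1.0 * 0.9^3
`theta` takes the values: 1.0 → 0.9 → 0.81 → 0.729

Answer: 0.729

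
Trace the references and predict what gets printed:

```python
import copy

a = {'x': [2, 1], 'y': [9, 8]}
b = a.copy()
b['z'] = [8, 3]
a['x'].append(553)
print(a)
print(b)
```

Key concept: shallow copy of dict with mutable values.
Step by step:
`a = {'x': [2, 1], 'y': [9, 8]}` → a = {'x': [2, 1], 'y': [9, 8]}
`b = a.copy()` → b = {'x': [2, 1], 'y': [9, 8]}
`b['z'] = [8, 3]` → b = {'x': [2, 1], 'y': [9, 8], 'z': [8, 3]}
`a['x'].append(553)` → a = {'x': [2, 1, 553], 'y': [9, 8]}; b = {'x': [2, 1, 553], 'y': [9, 8], 'z': [8, 3]}
`print(a)` → prints {'x': [2, 1, 553], 'y': [9, 8]}
`print(b)` → prints {'x': [2, 1, 553], 'y': [9, 8], 'z': [8, 3]}

Answer:
{'x': [2, 1, 553], 'y': [9, 8]}
{'x': [2, 1, 553], 'y': [9, 8], 'z': [8, 3]}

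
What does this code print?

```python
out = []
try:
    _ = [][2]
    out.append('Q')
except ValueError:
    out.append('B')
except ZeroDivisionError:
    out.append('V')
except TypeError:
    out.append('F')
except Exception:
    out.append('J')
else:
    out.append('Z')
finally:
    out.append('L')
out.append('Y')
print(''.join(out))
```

Execution trace: 'J' (except Exception) → 'L' (finally) → 'Y' (after the try/except). Output: JLY

Answer: JLY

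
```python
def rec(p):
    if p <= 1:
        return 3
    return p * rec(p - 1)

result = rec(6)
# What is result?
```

rec(6) = 6 * 5 * 4 * 3 * 2 * 3 = 2160

Answer: 2160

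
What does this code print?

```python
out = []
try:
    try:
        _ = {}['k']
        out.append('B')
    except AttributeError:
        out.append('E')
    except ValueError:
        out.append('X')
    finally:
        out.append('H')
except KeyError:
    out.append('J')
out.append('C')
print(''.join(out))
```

Execution trace: 'H' (finally) → 'J' (outer except KeyError) → 'C' (after the try/except). Output: HJC

Answer: HJC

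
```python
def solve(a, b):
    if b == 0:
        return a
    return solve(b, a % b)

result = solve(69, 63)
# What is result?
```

solve(69, 63) -> solve(63, 6) -> solve(6, 3) -> solve(3, 0) -> 3

Answer: 3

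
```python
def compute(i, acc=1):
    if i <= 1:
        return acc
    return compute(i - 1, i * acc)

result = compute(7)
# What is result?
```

Accumulator trace (n, acc): (7, 1) -> (6, 7) -> (5, 42) -> (4, 210) -> (3, 840) -> (2, 2520) -> (1, 5040) -> return 5040

Answer: 5040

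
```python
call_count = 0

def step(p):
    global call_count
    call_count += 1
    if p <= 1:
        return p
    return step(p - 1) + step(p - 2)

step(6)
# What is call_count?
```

Calls(p) = 1 + Calls(p-1) + Calls(p-2); Calls(0)=Calls(1)=1. For p=6 this gives 25.

Answer: 25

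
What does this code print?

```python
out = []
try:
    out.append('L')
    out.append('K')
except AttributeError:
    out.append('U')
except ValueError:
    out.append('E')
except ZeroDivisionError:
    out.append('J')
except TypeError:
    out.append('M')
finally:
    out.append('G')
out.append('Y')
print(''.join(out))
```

Execution trace: 'L' (try body) → 'K' (try body, no exception) → 'G' (finally) → 'Y' (after the try/except). Output: LKGY

Answer: LKGY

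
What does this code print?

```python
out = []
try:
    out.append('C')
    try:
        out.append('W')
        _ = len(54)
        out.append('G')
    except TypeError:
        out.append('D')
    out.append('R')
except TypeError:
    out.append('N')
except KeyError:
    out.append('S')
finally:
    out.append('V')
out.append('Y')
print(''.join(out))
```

Execution trace: 'C' (try body) → 'W' (inner try body) → 'D' (inner except TypeError) → 'R' (try body, no exception) → 'V' (finally) → 'Y' (after the try/except). Output: CWDRVY

Answer: CWDRVY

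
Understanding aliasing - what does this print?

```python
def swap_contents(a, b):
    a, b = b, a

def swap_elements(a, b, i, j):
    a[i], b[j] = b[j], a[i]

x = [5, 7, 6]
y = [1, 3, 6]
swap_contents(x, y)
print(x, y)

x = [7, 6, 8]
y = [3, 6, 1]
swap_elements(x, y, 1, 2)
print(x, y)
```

Key concept: parameter rebinding vs mutation.
Step by step:
`x = [5, 7, 6]` → x = [5, 7, 6]
`y = [1, 3, 6]` → y = [1, 3, 6]
`swap_contents(x, y)` → no visible change to tracked variables
`print(x, y)` → prints [5, 7, 6] [1, 3, 6]
`x = [7, 6, 8]` → x = [7, 6, 8]
`y = [3, 6, 1]` → y = [3, 6, 1]
`swap_elements(x, y, 1, 2)` → x = [7, 1, 8]; y = [3, 6, 6]
`print(x, y)` → prints [7, 1, 8] [3, 6, 6]

Answer:
[5, 7, 6] [1, 3, 6]
[7, 1, 8] [3, 6, 6]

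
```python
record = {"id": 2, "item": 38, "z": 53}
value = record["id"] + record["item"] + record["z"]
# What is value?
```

Trace:
`record = {"id": 2, "item": 38, "z": 53}` → record = {'id': 2, 'item': 38, 'z': 53}
`value = record["id"] + record["item"] + record["z"]` → value = 93
So value = 93

Answer: 93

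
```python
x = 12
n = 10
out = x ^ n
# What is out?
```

Trace:
`x = 12` → x = 12
`n = 10` → n = 10
`out = x ^ n` → out = 6
So out = 6

Answer: 6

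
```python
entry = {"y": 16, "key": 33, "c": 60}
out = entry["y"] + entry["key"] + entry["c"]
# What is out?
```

Trace:
`entry = {"y": 16, "key": 33, "c": 60}` → entry = {'y': 16, 'key': 33, 'c': 60}
`out = entry["y"] + entry["key"] + entry["c"]` → out = 109
So out = 109

Answer: 109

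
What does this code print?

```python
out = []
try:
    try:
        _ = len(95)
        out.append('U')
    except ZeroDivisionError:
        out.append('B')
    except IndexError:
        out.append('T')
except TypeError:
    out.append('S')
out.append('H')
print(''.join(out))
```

Execution trace: 'S' (outer except TypeError) → 'H' (after the try/except). Output: SH

Answer: SH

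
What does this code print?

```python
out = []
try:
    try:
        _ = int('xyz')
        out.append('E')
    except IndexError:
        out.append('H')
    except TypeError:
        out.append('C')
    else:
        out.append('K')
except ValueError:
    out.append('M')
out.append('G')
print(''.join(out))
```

Execution trace: 'M' (outer except ValueError) → 'G' (after the try/except). Output: MG

Answer: MG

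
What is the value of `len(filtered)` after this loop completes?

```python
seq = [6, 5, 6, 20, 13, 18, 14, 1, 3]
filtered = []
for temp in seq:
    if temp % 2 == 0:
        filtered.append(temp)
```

Count even numbers in [6, 5, 6, 20, 13, 18, 14, 1, 3]
`filtered` takes the values: [] → [6] → [6, 6] → [6, 6, 20] → [6, 6, 20, 18] → [6, 6, 20, 18, 14]
So `len(filtered)` = 5

Answer: 5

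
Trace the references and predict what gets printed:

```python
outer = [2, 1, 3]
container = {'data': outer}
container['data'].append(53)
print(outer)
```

Key concept: dict holds reference to list.
Step by step:
`outer = [2, 1, 3]` → outer = [2, 1, 3]
`container = {'data': outer}` → container = {'data': [2, 1, 3]}
`container['data'].append(53)` → outer = [2, 1, 3, 53]; container = {'data': [2, 1, 3, 53]}
`print(outer)` → prints [2, 1, 3, 53]

Answer: [2, 1, 3, 53]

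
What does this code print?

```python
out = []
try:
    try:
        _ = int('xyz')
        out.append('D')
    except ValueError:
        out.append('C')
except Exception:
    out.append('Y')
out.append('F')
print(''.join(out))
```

Execution trace: 'C' (inner except ValueError) → 'F' (after the try/except). Output: CF

Answer: CF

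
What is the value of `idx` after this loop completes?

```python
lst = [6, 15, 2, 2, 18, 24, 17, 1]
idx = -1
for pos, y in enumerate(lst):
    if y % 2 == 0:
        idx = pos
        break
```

First even number index in [6, 15, 2, 2, 18, 24, 17, 1]
`idx` takes the values: -1 → 0

Answer: 0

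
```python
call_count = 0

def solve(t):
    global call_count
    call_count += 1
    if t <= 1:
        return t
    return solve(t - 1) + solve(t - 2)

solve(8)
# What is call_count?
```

Calls(t) = 1 + Calls(t-1) + Calls(t-2); Calls(0)=Calls(1)=1. For t=8 this gives 67.

Answer: 67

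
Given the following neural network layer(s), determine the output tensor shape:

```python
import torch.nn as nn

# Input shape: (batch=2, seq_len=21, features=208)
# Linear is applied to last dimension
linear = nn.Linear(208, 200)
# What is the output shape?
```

Input: (2, 21, 208) -> Output: (2, 21, 200)

Answer: (2, 21, 200)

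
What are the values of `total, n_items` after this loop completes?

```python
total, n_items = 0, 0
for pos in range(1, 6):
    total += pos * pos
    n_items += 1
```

Sum of squares and count
`total, n_items` takes the values: (0, 0) → (1, 0) → (1, 1) → (5, 1) → (5, 2) → (14, 2) → (14, 3) → (30, 3) → (30, 4) → (55, 4) → (55, 5)

Answer: 55, 5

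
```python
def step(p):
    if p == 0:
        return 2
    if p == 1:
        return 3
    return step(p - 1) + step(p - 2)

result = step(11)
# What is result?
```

Build up from base cases: step(0)=2, step(1)=3, step(2)=5, step(3)=8, step(4)=13, step(5)=21, step(6)=34, ..., step(11)=377

Answer: 377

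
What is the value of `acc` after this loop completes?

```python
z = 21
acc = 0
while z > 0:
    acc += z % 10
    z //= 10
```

Sum digits of 21
`acc` takes the values: 0 → 1 → 3

Answer: 3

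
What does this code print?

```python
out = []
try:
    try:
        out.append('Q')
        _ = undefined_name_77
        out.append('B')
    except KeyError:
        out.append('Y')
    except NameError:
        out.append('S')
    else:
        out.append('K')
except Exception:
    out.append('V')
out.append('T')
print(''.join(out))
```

Execution trace: 'Q' (inner try body) → 'S' (inner except NameError) → 'T' (after the try/except). Output: QST

Answer: QST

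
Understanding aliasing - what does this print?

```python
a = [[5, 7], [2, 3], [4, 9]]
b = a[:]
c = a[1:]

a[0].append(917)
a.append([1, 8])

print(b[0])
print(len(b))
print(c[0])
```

Key concept: slice with nested mutation.
Step by step:
`a = [[5, 7], [2, 3], [4, 9]]` → a = [[5, 7], [2, 3], [4, 9]]
`b = a[:]` → b = [[5, 7], [2, 3], [4, 9]]
`c = a[1:]` → c = [[2, 3], [4, 9]]
`a[0].append(917)` → a = [[5, 7, 917], [2, 3], [4, 9]]; b = [[5, 7, 917], [2, 3], [4, 9]]
`a.append([1, 8])` → a = [[5, 7, 917], [2, 3], [4, 9], [1, 8]]
`print(b[0])` → prints [5, 7, 917]
`print(len(b))` → prints 3
`print(c[0])` → prints [2, 3]

Answer:
[5, 7, 917]
3
[2, 3]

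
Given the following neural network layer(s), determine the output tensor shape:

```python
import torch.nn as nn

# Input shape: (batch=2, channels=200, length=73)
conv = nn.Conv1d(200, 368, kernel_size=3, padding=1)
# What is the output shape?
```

Input: (2, 200, 73) -> Output: (2, 368, 73)

Answer: (2, 368, 73)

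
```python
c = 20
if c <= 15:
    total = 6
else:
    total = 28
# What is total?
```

Trace:
`c = 20` → c = 20
`if c <= 15: ...` → c <= 15 is False, take else branch → total = 28
So total = 28

Answer: 28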